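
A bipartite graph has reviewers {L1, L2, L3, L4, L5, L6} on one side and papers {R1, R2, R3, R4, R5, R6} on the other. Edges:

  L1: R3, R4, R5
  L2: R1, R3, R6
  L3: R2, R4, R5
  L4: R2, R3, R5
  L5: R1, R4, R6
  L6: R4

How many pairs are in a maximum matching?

Unit-capacity flow: source→left, listed edges, right→sink; max matching = max flow.
Augmenting path L1→R3 (+1); matched 1.
Augmenting path L2→R1 (+1); matched 2.
Augmenting path L3→R2 (+1); matched 3.
Augmenting path L4→R5 (+1); matched 4.
Augmenting path L5→R4 (+1); matched 5.
Augmenting path L6→R4→L5→R6 (+1); matched 6.
No augmenting path remains; maximum matching = 6.
König certificate: {L1, L2, L3, L4, L5, L6} is a vertex cover of size 6 (every listed pair touches it), so no matching can be larger.

6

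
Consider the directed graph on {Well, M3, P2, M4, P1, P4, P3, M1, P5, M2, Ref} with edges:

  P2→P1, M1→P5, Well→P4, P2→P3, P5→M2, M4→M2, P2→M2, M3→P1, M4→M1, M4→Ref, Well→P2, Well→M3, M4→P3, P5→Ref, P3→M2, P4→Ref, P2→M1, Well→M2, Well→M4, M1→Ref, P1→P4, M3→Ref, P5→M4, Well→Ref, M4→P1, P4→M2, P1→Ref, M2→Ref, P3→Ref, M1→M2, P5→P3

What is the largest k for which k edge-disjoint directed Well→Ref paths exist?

Assign every edge capacity 1; by Menger, the answer equals the max flow.
Path Well→Ref (+1); total 1.
Path Well→M3→Ref (+1); total 2.
Path Well→M4→Ref (+1); total 3.
Path Well→P4→Ref (+1); total 4.
Path Well→M2→Ref (+1); total 5.
Path Well→P2→P1→Ref (+1); total 6.
No residual Well→Ref path; max flow = 6.
Certifying cut of size 6: {Well→M2, Well→M3, Well→M4, Well→P2, Well→P4, Well→Ref}.

6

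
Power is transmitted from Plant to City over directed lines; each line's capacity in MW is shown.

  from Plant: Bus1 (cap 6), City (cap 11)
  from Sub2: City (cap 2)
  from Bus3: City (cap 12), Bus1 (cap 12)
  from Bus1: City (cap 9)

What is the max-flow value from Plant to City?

Augment Plant→City: bottleneck 11, flow now 11.
Augment Plant→Bus1→City: bottleneck 6, flow now 17.
No augmenting path remains; maximum flow = 17.
In the residual graph, reachable from Plant: {Plant}.
Min-cut edges: Plant→Bus1 (6), Plant→City (11); capacity 6 + 11 = 17.
This cut is saturated, so no flow can exceed 17.

17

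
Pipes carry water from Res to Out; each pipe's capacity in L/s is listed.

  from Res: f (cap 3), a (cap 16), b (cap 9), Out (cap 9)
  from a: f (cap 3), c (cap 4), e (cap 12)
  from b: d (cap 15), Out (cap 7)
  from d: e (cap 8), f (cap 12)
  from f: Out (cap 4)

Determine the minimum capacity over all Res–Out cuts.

20

Augment Res→Out: bottleneck 9, flow now 9.
Augment Res→b→Out: bottleneck 7, flow now 16.
Augment Res→f→Out: bottleneck 3, flow now 19.
Augment Res→a→f→Out: bottleneck 1, flow now 20.
No augmenting path remains; maximum flow = 20.
By max-flow min-cut, the minimum cut capacity equals the max flow.
In the residual graph, reachable from Res: {Res, a, b, c, d, e, f}.
Min-cut edges: Res→Out (9), b→Out (7), f→Out (4); capacity 9 + 7 + 4 = 20.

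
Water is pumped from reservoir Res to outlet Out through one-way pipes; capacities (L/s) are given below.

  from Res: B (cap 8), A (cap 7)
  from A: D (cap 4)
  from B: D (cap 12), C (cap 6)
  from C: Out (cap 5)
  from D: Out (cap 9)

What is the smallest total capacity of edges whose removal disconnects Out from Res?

Augment Res→A→D→Out: bottleneck 4, flow now 4.
Augment Res→B→C→Out: bottleneck 5, flow now 9.
Augment Res→B→D→Out: bottleneck 3, flow now 12.
No augmenting path remains; maximum flow = 12.
By max-flow min-cut, the minimum cut capacity equals the max flow.
In the residual graph, reachable from Res: {Res, A}.
Min-cut edges: Res→B (8), A→D (4); capacity 8 + 4 = 12.

12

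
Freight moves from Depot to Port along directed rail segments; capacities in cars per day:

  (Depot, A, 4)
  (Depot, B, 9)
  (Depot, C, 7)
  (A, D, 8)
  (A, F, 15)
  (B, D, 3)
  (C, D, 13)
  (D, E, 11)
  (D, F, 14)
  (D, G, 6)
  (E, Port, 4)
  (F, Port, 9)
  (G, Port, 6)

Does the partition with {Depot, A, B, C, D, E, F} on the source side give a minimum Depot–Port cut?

No — its capacity is 19, but the minimum cut has capacity 14.

Given cut capacity: 6 + 4 + 9 = 19.
Augment Depot→A→F→Port: bottleneck 4, flow now 4.
Augment Depot→B→D→E→Port: bottleneck 3, flow now 7.
Augment Depot→C→D→E→Port: bottleneck 1, flow now 8.
Augment Depot→C→D→F→Port: bottleneck 5, flow now 13.
Augment Depot→C→D→G→Port: bottleneck 1, flow now 14.
No augmenting path remains; maximum flow = 14.
In the residual graph, reachable from Depot: {Depot, B}.
Min-cut edges: Depot→A (4), Depot→C (7), B→D (3); capacity 4 + 7 + 3 = 14.
Cut capacity 19 exceeds the max flow 14, so it is not minimum.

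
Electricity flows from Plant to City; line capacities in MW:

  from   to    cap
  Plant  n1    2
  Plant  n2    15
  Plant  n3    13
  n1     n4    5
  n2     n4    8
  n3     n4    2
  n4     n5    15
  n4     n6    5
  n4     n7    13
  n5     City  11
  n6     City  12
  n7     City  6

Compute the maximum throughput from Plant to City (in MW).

Augment Plant→n1→n4→n5→City: bottleneck 2, flow now 2.
Augment Plant→n2→n4→n5→City: bottleneck 8, flow now 10.
Augment Plant→n3→n4→n5→City: bottleneck 1, flow now 11.
Augment Plant→n3→n4→n6→City: bottleneck 1, flow now 12.
No augmenting path remains; maximum flow = 12.
In the residual graph, reachable from Plant: {Plant, n2, n3}.
Min-cut edges: Plant→n1 (2), n2→n4 (8), n3→n4 (2); capacity 2 + 8 + 2 = 12.
This cut is saturated, so no flow can exceed 12.

12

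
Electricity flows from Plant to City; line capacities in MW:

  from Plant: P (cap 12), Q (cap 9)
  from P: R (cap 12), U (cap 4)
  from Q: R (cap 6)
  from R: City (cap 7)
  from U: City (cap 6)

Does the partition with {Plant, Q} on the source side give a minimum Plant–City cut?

No — its capacity is 18, but the minimum cut has capacity 11.

Given cut capacity: 12 + 6 = 18.
Augment Plant→P→R→City: bottleneck 7, flow now 7.
Augment Plant→P→U→City: bottleneck 4, flow now 11.
No augmenting path remains; maximum flow = 11.
In the residual graph, reachable from Plant: {Plant, P, Q, R}.
Min-cut edges: P→U (4), R→City (7); capacity 4 + 7 = 11.
Cut capacity 18 exceeds the max flow 11, so it is not minimum.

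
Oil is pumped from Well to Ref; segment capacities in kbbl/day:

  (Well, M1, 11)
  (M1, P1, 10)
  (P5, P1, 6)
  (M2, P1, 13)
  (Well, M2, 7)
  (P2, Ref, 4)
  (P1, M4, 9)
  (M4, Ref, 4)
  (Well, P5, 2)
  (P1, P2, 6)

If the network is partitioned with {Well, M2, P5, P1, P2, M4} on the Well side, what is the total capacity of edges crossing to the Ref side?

Edges leaving {Well, M2, P5, P1, P2, M4}: Well→M1 (11), P2→Ref (4), M4→Ref (4).
Cut capacity = 11 + 4 + 4 = 19.

19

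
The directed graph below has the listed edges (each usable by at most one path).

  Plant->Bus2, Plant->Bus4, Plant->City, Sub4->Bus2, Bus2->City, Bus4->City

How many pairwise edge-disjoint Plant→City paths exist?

3

Assign every edge capacity 1; by Menger, the answer equals the max flow.
Path Plant→City (+1); total 1.
Path Plant→Bus2→City (+1); total 2.
Path Plant→Bus4→City (+1); total 3.
No residual Plant→City path; max flow = 3.
Certifying cut of size 3: {Plant→Bus2, Plant→Bus4, Plant→City}.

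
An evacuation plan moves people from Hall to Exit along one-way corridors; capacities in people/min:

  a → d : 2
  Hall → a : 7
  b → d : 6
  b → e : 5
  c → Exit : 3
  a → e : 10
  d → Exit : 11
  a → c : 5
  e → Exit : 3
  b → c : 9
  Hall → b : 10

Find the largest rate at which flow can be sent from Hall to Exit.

Augment Hall→a→c→Exit: bottleneck 3, flow now 3.
Augment Hall→a→d→Exit: bottleneck 2, flow now 5.
Augment Hall→a→e→Exit: bottleneck 2, flow now 7.
Augment Hall→b→d→Exit: bottleneck 6, flow now 13.
Augment Hall→b→e→Exit: bottleneck 1, flow now 14.
No augmenting path remains; maximum flow = 14.
In the residual graph, reachable from Hall: {Hall, a, b, c, e}.
Min-cut edges: a→d (2), b→d (6), c→Exit (3), e→Exit (3); capacity 2 + 6 + 3 + 3 = 14.
This cut is saturated, so no flow can exceed 14.

14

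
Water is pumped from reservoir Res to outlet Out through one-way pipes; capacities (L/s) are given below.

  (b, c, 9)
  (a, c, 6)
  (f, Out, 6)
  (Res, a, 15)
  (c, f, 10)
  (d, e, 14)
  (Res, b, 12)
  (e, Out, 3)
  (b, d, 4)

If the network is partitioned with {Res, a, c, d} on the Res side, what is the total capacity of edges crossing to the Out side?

36

Edges leaving {Res, a, c, d}: Res→b (12), c→f (10), d→e (14).
Cut capacity = 12 + 10 + 14 = 36.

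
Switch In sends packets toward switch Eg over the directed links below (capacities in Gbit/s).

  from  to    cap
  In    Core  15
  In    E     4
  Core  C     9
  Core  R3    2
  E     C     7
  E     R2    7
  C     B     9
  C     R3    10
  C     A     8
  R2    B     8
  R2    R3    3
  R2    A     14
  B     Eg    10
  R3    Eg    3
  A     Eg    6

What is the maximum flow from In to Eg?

Augment In→Core→R3→Eg: bottleneck 2, flow now 2.
Augment In→Core→C→B→Eg: bottleneck 9, flow now 11.
Augment In→E→C→R3→Eg: bottleneck 1, flow now 12.
Augment In→E→C→A→Eg: bottleneck 3, flow now 15.
No augmenting path remains; maximum flow = 15.
In the residual graph, reachable from In: {In, Core}.
Min-cut edges: In→E (4), Core→C (9), Core→R3 (2); capacity 4 + 9 + 2 = 15.
This cut is saturated, so no flow can exceed 15.

15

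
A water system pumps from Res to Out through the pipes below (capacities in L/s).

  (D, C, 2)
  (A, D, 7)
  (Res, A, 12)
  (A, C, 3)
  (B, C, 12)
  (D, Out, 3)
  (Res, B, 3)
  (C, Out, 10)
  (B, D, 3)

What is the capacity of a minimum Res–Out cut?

Augment Res→A→C→Out: bottleneck 3, flow now 3.
Augment Res→A→D→Out: bottleneck 3, flow now 6.
Augment Res→B→C→Out: bottleneck 3, flow now 9.
Augment Res→A→D→C→Out: bottleneck 2, flow now 11.
No augmenting path remains; maximum flow = 11.
By max-flow min-cut, the minimum cut capacity equals the max flow.
In the residual graph, reachable from Res: {Res, A, D}.
Min-cut edges: Res→B (3), A→C (3), D→C (2), D→Out (3); capacity 3 + 3 + 2 + 3 = 11.

11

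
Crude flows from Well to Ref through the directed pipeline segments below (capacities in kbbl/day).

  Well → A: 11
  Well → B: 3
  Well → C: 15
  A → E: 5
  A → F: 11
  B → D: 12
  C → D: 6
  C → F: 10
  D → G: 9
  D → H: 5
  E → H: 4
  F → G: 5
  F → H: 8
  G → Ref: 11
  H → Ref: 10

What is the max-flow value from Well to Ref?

21

Augment Well→A→E→H→Ref: bottleneck 4, flow now 4.
Augment Well→A→F→G→Ref: bottleneck 5, flow now 9.
Augment Well→A→F→H→Ref: bottleneck 2, flow now 11.
Augment Well→B→D→G→Ref: bottleneck 3, flow now 14.
Augment Well→C→D→G→Ref: bottleneck 3, flow now 17.
Augment Well→C→D→H→Ref: bottleneck 3, flow now 20.
Augment Well→C→F→H→Ref: bottleneck 1, flow now 21.
No augmenting path remains; maximum flow = 21.
In the residual graph, reachable from Well: {Well, A, B, C, D, E, F, G, H}.
Min-cut edges: G→Ref (11), H→Ref (10); capacity 11 + 10 = 21.
This cut is saturated, so no flow can exceed 21.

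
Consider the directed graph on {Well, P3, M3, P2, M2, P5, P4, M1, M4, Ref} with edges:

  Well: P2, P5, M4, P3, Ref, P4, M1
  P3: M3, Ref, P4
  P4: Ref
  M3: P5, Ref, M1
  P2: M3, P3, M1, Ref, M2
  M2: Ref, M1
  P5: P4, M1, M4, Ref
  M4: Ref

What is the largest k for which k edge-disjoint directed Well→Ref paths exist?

6

Assign every edge capacity 1; by Menger, the answer equals the max flow.
Path Well→Ref (+1); total 1.
Path Well→P3→Ref (+1); total 2.
Path Well→P2→Ref (+1); total 3.
Path Well→P5→Ref (+1); total 4.
Path Well→P4→Ref (+1); total 5.
Path Well→M4→Ref (+1); total 6.
No residual Well→Ref path; max flow = 6.
Certifying cut of size 6: {Well→M4, Well→P2, Well→P3, Well→P4, Well→P5, Well→Ref}.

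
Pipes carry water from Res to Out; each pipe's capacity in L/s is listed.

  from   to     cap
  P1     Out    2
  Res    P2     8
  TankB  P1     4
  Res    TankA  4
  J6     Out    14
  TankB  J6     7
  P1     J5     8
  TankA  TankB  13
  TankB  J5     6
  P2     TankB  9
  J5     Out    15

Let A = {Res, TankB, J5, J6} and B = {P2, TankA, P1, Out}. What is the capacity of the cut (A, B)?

Edges leaving {Res, TankB, J5, J6}: Res→P2 (8), Res→TankA (4), TankB→P1 (4), J5→Out (15), J6→Out (14).
Cut capacity = 8 + 4 + 4 + 15 + 14 = 45.

45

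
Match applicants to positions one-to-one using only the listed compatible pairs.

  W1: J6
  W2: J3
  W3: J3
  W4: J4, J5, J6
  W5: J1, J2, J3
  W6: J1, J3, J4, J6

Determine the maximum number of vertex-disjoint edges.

5

Unit-capacity flow: source→left, listed edges, right→sink; max matching = max flow.
Augmenting path W1→J6 (+1); matched 1.
Augmenting path W2→J3 (+1); matched 2.
Augmenting path W4→J4 (+1); matched 3.
Augmenting path W5→J1 (+1); matched 4.
Augmenting path W6→J1→W5→J2 (+1); matched 5.
No augmenting path remains; maximum matching = 5.
König certificate: {W1, W4, W5, W6, J3} is a vertex cover of size 5 (every listed pair touches it), so no matching can be larger.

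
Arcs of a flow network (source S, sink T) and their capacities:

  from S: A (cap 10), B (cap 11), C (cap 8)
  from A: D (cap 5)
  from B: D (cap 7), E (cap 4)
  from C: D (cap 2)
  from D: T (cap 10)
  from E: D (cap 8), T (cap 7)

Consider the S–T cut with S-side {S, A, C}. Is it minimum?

Given cut capacity: 11 + 5 + 2 = 18.
Augment S→A→D→T: bottleneck 5, flow now 5.
Augment S→B→D→T: bottleneck 5, flow now 10.
Augment S→B→E→T: bottleneck 4, flow now 14.
No augmenting path remains; maximum flow = 14.
In the residual graph, reachable from S: {S, A, B, C, D}.
Min-cut edges: B→E (4), D→T (10); capacity 4 + 10 = 14.
Cut capacity 18 exceeds the max flow 14, so it is not minimum.

No — its capacity is 18, but the minimum cut has capacity 14.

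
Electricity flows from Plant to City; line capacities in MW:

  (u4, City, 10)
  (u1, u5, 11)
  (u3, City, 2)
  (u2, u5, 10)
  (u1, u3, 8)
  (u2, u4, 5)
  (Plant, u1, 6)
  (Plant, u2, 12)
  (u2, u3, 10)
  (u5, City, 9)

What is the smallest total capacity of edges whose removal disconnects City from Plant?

Augment Plant→u1→u3→City: bottleneck 2, flow now 2.
Augment Plant→u1→u5→City: bottleneck 4, flow now 6.
Augment Plant→u2→u4→City: bottleneck 5, flow now 11.
Augment Plant→u2→u5→City: bottleneck 5, flow now 16.
No augmenting path remains; maximum flow = 16.
By max-flow min-cut, the minimum cut capacity equals the max flow.
In the residual graph, reachable from Plant: {Plant, u1, u2, u3, u5}.
Min-cut edges: u2→u4 (5), u3→City (2), u5→City (9); capacity 5 + 2 + 9 = 16.

16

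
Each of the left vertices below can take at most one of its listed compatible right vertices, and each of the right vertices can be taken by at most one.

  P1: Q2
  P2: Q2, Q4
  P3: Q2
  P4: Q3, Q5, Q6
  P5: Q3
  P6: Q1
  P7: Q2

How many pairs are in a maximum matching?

Unit-capacity flow: source→left, listed edges, right→sink; max matching = max flow.
Augmenting path P1→Q2 (+1); matched 1.
Augmenting path P2→Q4 (+1); matched 2.
Augmenting path P4→Q3 (+1); matched 3.
Augmenting path P6→Q1 (+1); matched 4.
Augmenting path P5→Q3→P4→Q5 (+1); matched 5.
No augmenting path remains; maximum matching = 5.
König certificate: {P2, P4, P5, P6, Q2} is a vertex cover of size 5 (every listed pair touches it), so no matching can be larger.

5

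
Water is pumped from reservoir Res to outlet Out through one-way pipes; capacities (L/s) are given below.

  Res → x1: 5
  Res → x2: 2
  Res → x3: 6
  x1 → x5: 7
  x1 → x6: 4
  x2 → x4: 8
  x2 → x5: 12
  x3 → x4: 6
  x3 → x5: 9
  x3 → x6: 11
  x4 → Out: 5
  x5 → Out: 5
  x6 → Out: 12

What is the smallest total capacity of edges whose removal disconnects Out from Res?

13

Augment Res→x1→x5→Out: bottleneck 5, flow now 5.
Augment Res→x2→x4→Out: bottleneck 2, flow now 7.
Augment Res→x3→x4→Out: bottleneck 3, flow now 10.
Augment Res→x3→x6→Out: bottleneck 3, flow now 13.
No augmenting path remains; maximum flow = 13.
By max-flow min-cut, the minimum cut capacity equals the max flow.
In the residual graph, reachable from Res: {Res}.
Min-cut edges: Res→x1 (5), Res→x2 (2), Res→x3 (6); capacity 5 + 2 + 6 = 13.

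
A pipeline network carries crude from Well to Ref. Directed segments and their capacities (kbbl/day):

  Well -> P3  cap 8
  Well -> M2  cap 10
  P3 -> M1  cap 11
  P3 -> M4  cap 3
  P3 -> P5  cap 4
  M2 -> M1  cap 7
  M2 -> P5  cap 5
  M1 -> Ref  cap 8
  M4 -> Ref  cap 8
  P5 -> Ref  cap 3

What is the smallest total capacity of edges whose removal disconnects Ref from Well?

14

Augment Well→P3→M1→Ref: bottleneck 8, flow now 8.
Augment Well→M2→P5→Ref: bottleneck 3, flow now 11.
Augment Well→M2→M1→P3→M4→Ref: bottleneck 3, flow now 14. (uses reverse residual edge)
No augmenting path remains; maximum flow = 14.
By max-flow min-cut, the minimum cut capacity equals the max flow.
In the residual graph, reachable from Well: {Well, P3, M2, M1, P5}.
Min-cut edges: P3→M4 (3), M1→Ref (8), P5→Ref (3); capacity 3 + 8 + 3 = 14.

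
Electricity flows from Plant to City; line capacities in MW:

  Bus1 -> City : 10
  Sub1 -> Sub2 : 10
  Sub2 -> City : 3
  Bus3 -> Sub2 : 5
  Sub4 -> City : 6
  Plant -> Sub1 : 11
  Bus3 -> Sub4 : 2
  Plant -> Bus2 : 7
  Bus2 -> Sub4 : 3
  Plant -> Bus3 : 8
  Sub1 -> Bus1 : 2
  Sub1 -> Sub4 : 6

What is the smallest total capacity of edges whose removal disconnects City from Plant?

11

Augment Plant→Bus3→Sub4→City: bottleneck 2, flow now 2.
Augment Plant→Bus3→Sub2→City: bottleneck 3, flow now 5.
Augment Plant→Bus2→Sub4→City: bottleneck 3, flow now 8.
Augment Plant→Sub1→Bus1→City: bottleneck 2, flow now 10.
Augment Plant→Sub1→Sub4→City: bottleneck 1, flow now 11.
No augmenting path remains; maximum flow = 11.
By max-flow min-cut, the minimum cut capacity equals the max flow.
In the residual graph, reachable from Plant: {Plant, Bus3, Bus2, Sub1, Sub4, Sub2}.
Min-cut edges: Sub1→Bus1 (2), Sub4→City (6), Sub2→City (3); capacity 2 + 6 + 3 = 11.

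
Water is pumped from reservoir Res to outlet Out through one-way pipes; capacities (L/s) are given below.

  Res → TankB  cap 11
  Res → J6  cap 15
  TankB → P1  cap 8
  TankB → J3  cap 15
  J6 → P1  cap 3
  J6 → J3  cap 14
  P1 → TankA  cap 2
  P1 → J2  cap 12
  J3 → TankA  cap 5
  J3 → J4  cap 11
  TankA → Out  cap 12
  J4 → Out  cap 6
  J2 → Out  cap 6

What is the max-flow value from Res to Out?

19

Augment Res→TankB→P1→TankA→Out: bottleneck 2, flow now 2.
Augment Res→TankB→P1→J2→Out: bottleneck 6, flow now 8.
Augment Res→TankB→J3→TankA→Out: bottleneck 3, flow now 11.
Augment Res→J6→J3→TankA→Out: bottleneck 2, flow now 13.
Augment Res→J6→J3→J4→Out: bottleneck 6, flow now 19.
No augmenting path remains; maximum flow = 19.
In the residual graph, reachable from Res: {Res, TankB, J6, P1, J3, J4, J2}.
Min-cut edges: P1→TankA (2), J3→TankA (5), J4→Out (6), J2→Out (6); capacity 2 + 5 + 6 + 6 = 19.
This cut is saturated, so no flow can exceed 19.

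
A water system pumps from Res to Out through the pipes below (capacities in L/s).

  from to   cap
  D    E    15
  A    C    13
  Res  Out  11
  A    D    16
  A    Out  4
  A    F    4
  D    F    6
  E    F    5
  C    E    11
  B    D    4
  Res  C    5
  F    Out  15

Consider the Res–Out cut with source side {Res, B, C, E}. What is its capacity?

20

Edges leaving {Res, B, C, E}: Res→Out (11), B→D (4), E→F (5).
Cut capacity = 11 + 4 + 5 = 20.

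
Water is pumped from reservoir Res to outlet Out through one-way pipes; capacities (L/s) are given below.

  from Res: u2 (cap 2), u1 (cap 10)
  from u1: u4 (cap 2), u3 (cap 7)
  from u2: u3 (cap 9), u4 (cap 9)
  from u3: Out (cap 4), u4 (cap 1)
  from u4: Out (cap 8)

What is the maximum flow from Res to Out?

9

Augment Res→u1→u3→Out: bottleneck 4, flow now 4.
Augment Res→u1→u4→Out: bottleneck 2, flow now 6.
Augment Res→u2→u4→Out: bottleneck 2, flow now 8.
Augment Res→u1→u3→u4→Out: bottleneck 1, flow now 9.
No augmenting path remains; maximum flow = 9.
In the residual graph, reachable from Res: {Res, u1, u3}.
Min-cut edges: Res→u2 (2), u1→u4 (2), u3→u4 (1), u3→Out (4); capacity 2 + 2 + 1 + 4 = 9.
This cut is saturated, so no flow can exceed 9.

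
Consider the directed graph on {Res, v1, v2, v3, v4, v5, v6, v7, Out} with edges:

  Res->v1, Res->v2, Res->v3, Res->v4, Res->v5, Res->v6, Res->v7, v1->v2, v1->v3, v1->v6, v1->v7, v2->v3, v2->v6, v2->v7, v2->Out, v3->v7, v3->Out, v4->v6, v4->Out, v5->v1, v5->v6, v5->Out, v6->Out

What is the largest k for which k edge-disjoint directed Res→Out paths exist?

5

Assign every edge capacity 1; by Menger, the answer equals the max flow.
Path Res→v2→Out (+1); total 1.
Path Res→v3→Out (+1); total 2.
Path Res→v4→Out (+1); total 3.
Path Res→v5→Out (+1); total 4.
Path Res→v6→Out (+1); total 5.
No residual Res→Out path; max flow = 5.
Certifying cut of size 5: {Res→v4, Res→v5, v2→Out, v3→Out, v6→Out}.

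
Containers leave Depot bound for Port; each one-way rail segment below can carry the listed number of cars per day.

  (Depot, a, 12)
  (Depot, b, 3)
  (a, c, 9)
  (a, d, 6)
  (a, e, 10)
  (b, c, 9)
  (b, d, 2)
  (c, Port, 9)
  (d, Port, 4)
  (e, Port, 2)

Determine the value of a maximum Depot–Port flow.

Augment Depot→a→c→Port: bottleneck 9, flow now 9.
Augment Depot→a→d→Port: bottleneck 3, flow now 12.
Augment Depot→b→d→Port: bottleneck 1, flow now 13.
Augment Depot→b→c→a→e→Port: bottleneck 2, flow now 15. (uses reverse residual edge)
No augmenting path remains; maximum flow = 15.
In the residual graph, reachable from Depot: {Depot}.
Min-cut edges: Depot→a (12), Depot→b (3); capacity 12 + 3 = 15.
This cut is saturated, so no flow can exceed 15.

15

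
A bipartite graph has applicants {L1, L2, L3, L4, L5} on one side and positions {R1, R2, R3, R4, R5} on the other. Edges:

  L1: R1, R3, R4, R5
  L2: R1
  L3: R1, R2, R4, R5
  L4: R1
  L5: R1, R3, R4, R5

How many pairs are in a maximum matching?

Unit-capacity flow: source→left, listed edges, right→sink; max matching = max flow.
Augmenting path L1→R1 (+1); matched 1.
Augmenting path L3→R2 (+1); matched 2.
Augmenting path L5→R3 (+1); matched 3.
Augmenting path L2→R1→L1→R4 (+1); matched 4.
No augmenting path remains; maximum matching = 4.
König certificate: {L1, L3, L5, R1} is a vertex cover of size 4 (every listed pair touches it), so no matching can be larger.

4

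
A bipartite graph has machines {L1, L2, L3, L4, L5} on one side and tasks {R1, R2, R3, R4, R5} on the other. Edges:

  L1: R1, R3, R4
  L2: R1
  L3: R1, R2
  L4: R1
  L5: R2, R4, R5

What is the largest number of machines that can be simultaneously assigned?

Unit-capacity flow: source→left, listed edges, right→sink; max matching = max flow.
Augmenting path L1→R1 (+1); matched 1.
Augmenting path L3→R2 (+1); matched 2.
Augmenting path L5→R4 (+1); matched 3.
Augmenting path L2→R1→L1→R3 (+1); matched 4.
No augmenting path remains; maximum matching = 4.
König certificate: {L1, L3, L5, R1} is a vertex cover of size 4 (every listed pair touches it), so no matching can be larger.

4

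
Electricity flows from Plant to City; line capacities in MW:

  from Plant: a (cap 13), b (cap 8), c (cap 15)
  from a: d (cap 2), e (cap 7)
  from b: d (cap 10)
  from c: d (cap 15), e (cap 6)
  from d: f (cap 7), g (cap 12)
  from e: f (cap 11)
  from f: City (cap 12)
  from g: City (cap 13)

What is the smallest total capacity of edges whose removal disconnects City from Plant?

Augment Plant→a→d→f→City: bottleneck 2, flow now 2.
Augment Plant→a→e→f→City: bottleneck 7, flow now 9.
Augment Plant→b→d→f→City: bottleneck 3, flow now 12.
Augment Plant→b→d→g→City: bottleneck 5, flow now 17.
Augment Plant→c→d→g→City: bottleneck 7, flow now 24.
No augmenting path remains; maximum flow = 24.
By max-flow min-cut, the minimum cut capacity equals the max flow.
In the residual graph, reachable from Plant: {Plant, a, b, c, d, e, f}.
Min-cut edges: d→g (12), f→City (12); capacity 12 + 12 = 24.

24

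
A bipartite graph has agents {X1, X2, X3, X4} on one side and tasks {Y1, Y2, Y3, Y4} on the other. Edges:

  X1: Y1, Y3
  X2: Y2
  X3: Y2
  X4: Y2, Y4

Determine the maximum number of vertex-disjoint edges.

Unit-capacity flow: source→left, listed edges, right→sink; max matching = max flow.
Augmenting path X1→Y1 (+1); matched 1.
Augmenting path X2→Y2 (+1); matched 2.
Augmenting path X4→Y4 (+1); matched 3.
No augmenting path remains; maximum matching = 3.
König certificate: {X1, X4, Y2} is a vertex cover of size 3 (every listed pair touches it), so no matching can be larger.

3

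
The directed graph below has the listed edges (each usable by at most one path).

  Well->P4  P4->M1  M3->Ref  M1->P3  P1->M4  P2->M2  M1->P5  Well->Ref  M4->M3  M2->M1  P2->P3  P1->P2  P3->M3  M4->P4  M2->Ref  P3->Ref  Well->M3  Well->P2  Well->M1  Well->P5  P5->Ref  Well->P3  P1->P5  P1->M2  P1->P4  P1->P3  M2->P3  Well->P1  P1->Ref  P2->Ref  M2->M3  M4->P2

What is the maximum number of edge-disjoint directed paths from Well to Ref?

6

Assign every edge capacity 1; by Menger, the answer equals the max flow.
Path Well→Ref (+1); total 1.
Path Well→P1→Ref (+1); total 2.
Path Well→P2→Ref (+1); total 3.
Path Well→P5→Ref (+1); total 4.
Path Well→P3→Ref (+1); total 5.
Path Well→M3→Ref (+1); total 6.
No residual Well→Ref path; max flow = 6.
Certifying cut of size 6: {M3→Ref, P3→Ref, P5→Ref, Well→P1, Well→P2, Well→Ref}.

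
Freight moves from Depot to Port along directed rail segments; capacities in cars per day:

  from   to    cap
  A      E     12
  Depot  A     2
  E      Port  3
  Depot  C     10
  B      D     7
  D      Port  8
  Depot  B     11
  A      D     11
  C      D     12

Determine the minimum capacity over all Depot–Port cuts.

10

Augment Depot→A→D→Port: bottleneck 2, flow now 2.
Augment Depot→B→D→Port: bottleneck 6, flow now 8.
Augment Depot→B→D→A→E→Port: bottleneck 1, flow now 9. (uses reverse residual edge)
Augment Depot→C→D→A→E→Port: bottleneck 1, flow now 10. (uses reverse residual edge)
No augmenting path remains; maximum flow = 10.
By max-flow min-cut, the minimum cut capacity equals the max flow.
In the residual graph, reachable from Depot: {Depot, B, C, D}.
Min-cut edges: Depot→A (2), D→Port (8); capacity 2 + 8 = 10.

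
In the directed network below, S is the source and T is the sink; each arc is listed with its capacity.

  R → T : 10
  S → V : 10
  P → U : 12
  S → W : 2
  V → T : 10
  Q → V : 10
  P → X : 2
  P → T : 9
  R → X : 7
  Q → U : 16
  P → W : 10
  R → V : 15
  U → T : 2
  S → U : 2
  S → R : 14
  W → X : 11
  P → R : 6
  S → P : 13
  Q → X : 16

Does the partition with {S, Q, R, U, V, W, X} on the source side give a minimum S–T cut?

Given cut capacity: 13 + 10 + 2 + 10 = 35.
Augment S→P→T: bottleneck 9, flow now 9.
Augment S→R→T: bottleneck 10, flow now 19.
Augment S→U→T: bottleneck 2, flow now 21.
Augment S→V→T: bottleneck 10, flow now 31.
No augmenting path remains; maximum flow = 31.
In the residual graph, reachable from S: {S, P, R, U, V, W, X}.
Min-cut edges: P→T (9), R→T (10), U→T (2), V→T (10); capacity 9 + 10 + 2 + 10 = 31.
Cut capacity 35 exceeds the max flow 31, so it is not minimum.

No — its capacity is 35, but the minimum cut has capacity 31.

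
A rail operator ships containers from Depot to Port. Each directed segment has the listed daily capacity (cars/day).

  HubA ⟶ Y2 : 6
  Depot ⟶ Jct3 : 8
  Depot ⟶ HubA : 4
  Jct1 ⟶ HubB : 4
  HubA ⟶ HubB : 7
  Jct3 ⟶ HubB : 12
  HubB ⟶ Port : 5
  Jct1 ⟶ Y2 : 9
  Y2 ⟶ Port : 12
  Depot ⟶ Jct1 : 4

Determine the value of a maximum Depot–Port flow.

Augment Depot→Jct1→Y2→Port: bottleneck 4, flow now 4.
Augment Depot→Jct3→HubB→Port: bottleneck 5, flow now 9.
Augment Depot→HubA→Y2→Port: bottleneck 4, flow now 13.
No augmenting path remains; maximum flow = 13.
In the residual graph, reachable from Depot: {Depot, Jct3, HubB}.
Min-cut edges: Depot→Jct1 (4), Depot→HubA (4), HubB→Port (5); capacity 4 + 4 + 5 = 13.
This cut is saturated, so no flow can exceed 13.

13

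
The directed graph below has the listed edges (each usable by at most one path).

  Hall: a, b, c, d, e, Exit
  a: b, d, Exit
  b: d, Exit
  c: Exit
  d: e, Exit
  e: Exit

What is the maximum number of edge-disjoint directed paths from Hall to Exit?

6

Assign every edge capacity 1; by Menger, the answer equals the max flow.
Path Hall→Exit (+1); total 1.
Path Hall→a→Exit (+1); total 2.
Path Hall→b→Exit (+1); total 3.
Path Hall→c→Exit (+1); total 4.
Path Hall→d→Exit (+1); total 5.
Path Hall→e→Exit (+1); total 6.
No residual Hall→Exit path; max flow = 6.
Certifying cut of size 6: {Hall→Exit, Hall→a, Hall→b, Hall→c, Hall→d, Hall→e}.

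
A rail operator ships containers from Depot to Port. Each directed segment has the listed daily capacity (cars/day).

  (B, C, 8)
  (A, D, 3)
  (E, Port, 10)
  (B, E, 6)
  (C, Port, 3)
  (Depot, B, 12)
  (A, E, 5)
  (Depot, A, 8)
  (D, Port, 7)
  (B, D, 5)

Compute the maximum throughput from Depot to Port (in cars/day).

20

Augment Depot→A→D→Port: bottleneck 3, flow now 3.
Augment Depot→A→E→Port: bottleneck 5, flow now 8.
Augment Depot→B→C→Port: bottleneck 3, flow now 11.
Augment Depot→B→D→Port: bottleneck 4, flow now 15.
Augment Depot→B→E→Port: bottleneck 5, flow now 20.
No augmenting path remains; maximum flow = 20.
In the residual graph, reachable from Depot: {Depot}.
Min-cut edges: Depot→A (8), Depot→B (12); capacity 8 + 12 = 20.
This cut is saturated, so no flow can exceed 20.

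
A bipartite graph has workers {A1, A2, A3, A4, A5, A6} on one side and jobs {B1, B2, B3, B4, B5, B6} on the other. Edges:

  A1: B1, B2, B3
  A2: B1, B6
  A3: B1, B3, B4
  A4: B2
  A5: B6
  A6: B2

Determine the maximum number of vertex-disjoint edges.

Unit-capacity flow: source→left, listed edges, right→sink; max matching = max flow.
Augmenting path A1→B1 (+1); matched 1.
Augmenting path A2→B6 (+1); matched 2.
Augmenting path A3→B3 (+1); matched 3.
Augmenting path A4→B2 (+1); matched 4.
Augmenting path A5→B6→A2→B1→A1→B3→A3→B4 (+1); matched 5.
No augmenting path remains; maximum matching = 5.
König certificate: {A1, A2, A3, A5, B2} is a vertex cover of size 5 (every listed pair touches it), so no matching can be larger.

5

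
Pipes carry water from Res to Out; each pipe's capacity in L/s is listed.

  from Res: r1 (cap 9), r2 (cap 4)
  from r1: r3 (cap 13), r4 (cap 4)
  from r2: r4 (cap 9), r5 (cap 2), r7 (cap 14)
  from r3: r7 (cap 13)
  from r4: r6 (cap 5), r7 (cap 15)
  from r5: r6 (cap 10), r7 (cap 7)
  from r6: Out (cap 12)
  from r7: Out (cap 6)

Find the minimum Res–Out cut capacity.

Augment Res→r2→r7→Out: bottleneck 4, flow now 4.
Augment Res→r1→r3→r7→Out: bottleneck 2, flow now 6.
Augment Res→r1→r4→r6→Out: bottleneck 4, flow now 10.
Augment Res→r1→r3→r7→r2→r4→r6→Out: bottleneck 1, flow now 11. (uses reverse residual edge)
Augment Res→r1→r3→r7→r2→r5→r6→Out: bottleneck 2, flow now 13. (uses reverse residual edge)
No augmenting path remains; maximum flow = 13.
By max-flow min-cut, the minimum cut capacity equals the max flow.
In the residual graph, reachable from Res: {Res}.
Min-cut edges: Res→r1 (9), Res→r2 (4); capacity 9 + 4 = 13.

13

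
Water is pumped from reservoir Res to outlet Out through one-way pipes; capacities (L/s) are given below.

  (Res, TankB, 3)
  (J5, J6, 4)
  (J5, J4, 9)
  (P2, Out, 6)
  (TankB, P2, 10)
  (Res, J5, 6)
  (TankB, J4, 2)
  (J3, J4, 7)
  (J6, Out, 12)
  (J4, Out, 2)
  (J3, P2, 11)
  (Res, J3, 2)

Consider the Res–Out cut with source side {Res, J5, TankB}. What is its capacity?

Edges leaving {Res, J5, TankB}: Res→J3 (2), J5→J4 (9), J5→J6 (4), TankB→J4 (2), TankB→P2 (10).
Cut capacity = 2 + 9 + 4 + 2 + 10 = 27.

27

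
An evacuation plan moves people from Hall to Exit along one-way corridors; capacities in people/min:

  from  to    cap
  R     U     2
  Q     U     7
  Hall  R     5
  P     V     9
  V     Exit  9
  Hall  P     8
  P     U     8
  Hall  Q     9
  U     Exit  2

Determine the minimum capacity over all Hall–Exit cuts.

10

Augment Hall→P→U→Exit: bottleneck 2, flow now 2.
Augment Hall→P→V→Exit: bottleneck 6, flow now 8.
Augment Hall→Q→U→P→V→Exit: bottleneck 2, flow now 10. (uses reverse residual edge)
No augmenting path remains; maximum flow = 10.
By max-flow min-cut, the minimum cut capacity equals the max flow.
In the residual graph, reachable from Hall: {Hall, Q, R, U}.
Min-cut edges: Hall→P (8), U→Exit (2); capacity 8 + 2 = 10.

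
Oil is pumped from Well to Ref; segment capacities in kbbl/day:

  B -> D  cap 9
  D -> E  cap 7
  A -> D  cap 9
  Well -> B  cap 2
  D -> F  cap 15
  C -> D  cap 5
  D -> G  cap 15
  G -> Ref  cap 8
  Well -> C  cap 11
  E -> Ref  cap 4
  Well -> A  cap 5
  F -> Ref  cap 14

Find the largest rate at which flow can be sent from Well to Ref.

Augment Well→A→D→E→Ref: bottleneck 4, flow now 4.
Augment Well→A→D→F→Ref: bottleneck 1, flow now 5.
Augment Well→B→D→F→Ref: bottleneck 2, flow now 7.
Augment Well→C→D→F→Ref: bottleneck 5, flow now 12.
No augmenting path remains; maximum flow = 12.
In the residual graph, reachable from Well: {Well, C}.
Min-cut edges: Well→A (5), Well→B (2), C→D (5); capacity 5 + 2 + 5 = 12.
This cut is saturated, so no flow can exceed 12.

12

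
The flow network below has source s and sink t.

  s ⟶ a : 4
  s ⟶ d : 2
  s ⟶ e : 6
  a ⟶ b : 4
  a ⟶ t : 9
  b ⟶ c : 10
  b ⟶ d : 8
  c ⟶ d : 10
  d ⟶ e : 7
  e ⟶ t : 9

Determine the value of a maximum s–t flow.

Augment s→a→t: bottleneck 4, flow now 4.
Augment s→e→t: bottleneck 6, flow now 10.
Augment s→d→e→t: bottleneck 2, flow now 12.
No augmenting path remains; maximum flow = 12.
In the residual graph, reachable from s: {s}.
Min-cut edges: s→a (4), s→d (2), s→e (6); capacity 4 + 2 + 6 = 12.
This cut is saturated, so no flow can exceed 12.

12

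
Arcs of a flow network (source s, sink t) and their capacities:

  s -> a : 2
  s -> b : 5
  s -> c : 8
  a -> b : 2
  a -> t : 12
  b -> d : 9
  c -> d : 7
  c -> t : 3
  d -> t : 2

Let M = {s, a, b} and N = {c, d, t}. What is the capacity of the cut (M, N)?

29

Edges leaving {s, a, b}: s→c (8), a→t (12), b→d (9).
Cut capacity = 8 + 12 + 9 = 29.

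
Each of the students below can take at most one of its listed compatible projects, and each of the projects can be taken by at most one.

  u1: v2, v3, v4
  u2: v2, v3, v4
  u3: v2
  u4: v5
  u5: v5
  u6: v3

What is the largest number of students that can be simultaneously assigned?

Unit-capacity flow: source→left, listed edges, right→sink; max matching = max flow.
Augmenting path u1→v2 (+1); matched 1.
Augmenting path u2→v3 (+1); matched 2.
Augmenting path u4→v5 (+1); matched 3.
Augmenting path u3→v2→u1→v4 (+1); matched 4.
No augmenting path remains; maximum matching = 4.
König certificate: {v2, v3, v4, v5} is a vertex cover of size 4 (every listed pair touches it), so no matching can be larger.

4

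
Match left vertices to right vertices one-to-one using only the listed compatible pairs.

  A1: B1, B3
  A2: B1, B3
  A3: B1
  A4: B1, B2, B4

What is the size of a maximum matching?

Unit-capacity flow: source→left, listed edges, right→sink; max matching = max flow.
Augmenting path A1→B1 (+1); matched 1.
Augmenting path A2→B3 (+1); matched 2.
Augmenting path A4→B2 (+1); matched 3.
No augmenting path remains; maximum matching = 3.
König certificate: {A4, B1, B3} is a vertex cover of size 3 (every listed pair touches it), so no matching can be larger.

3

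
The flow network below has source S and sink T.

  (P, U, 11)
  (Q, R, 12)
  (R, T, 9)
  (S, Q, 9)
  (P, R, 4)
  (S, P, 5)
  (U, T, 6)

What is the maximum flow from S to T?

14

Augment S→P→R→T: bottleneck 4, flow now 4.
Augment S→P→U→T: bottleneck 1, flow now 5.
Augment S→Q→R→T: bottleneck 5, flow now 10.
Augment S→Q→R→P→U→T: bottleneck 4, flow now 14. (uses reverse residual edge)
No augmenting path remains; maximum flow = 14.
In the residual graph, reachable from S: {S}.
Min-cut edges: S→P (5), S→Q (9); capacity 5 + 9 = 14.
This cut is saturated, so no flow can exceed 14.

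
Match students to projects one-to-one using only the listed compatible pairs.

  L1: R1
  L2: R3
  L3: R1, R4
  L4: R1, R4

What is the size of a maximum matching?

Unit-capacity flow: source→left, listed edges, right→sink; max matching = max flow.
Augmenting path L1→R1 (+1); matched 1.
Augmenting path L2→R3 (+1); matched 2.
Augmenting path L3→R4 (+1); matched 3.
No augmenting path remains; maximum matching = 3.
König certificate: {L2, R1, R4} is a vertex cover of size 3 (every listed pair touches it), so no matching can be larger.

3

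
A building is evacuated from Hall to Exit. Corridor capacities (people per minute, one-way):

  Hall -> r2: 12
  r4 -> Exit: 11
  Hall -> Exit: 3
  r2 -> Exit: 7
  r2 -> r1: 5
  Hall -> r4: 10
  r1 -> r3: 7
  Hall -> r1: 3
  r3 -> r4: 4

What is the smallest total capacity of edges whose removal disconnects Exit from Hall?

21

Augment Hall→Exit: bottleneck 3, flow now 3.
Augment Hall→r2→Exit: bottleneck 7, flow now 10.
Augment Hall→r4→Exit: bottleneck 10, flow now 20.
Augment Hall→r1→r3→r4→Exit: bottleneck 1, flow now 21.
No augmenting path remains; maximum flow = 21.
By max-flow min-cut, the minimum cut capacity equals the max flow.
In the residual graph, reachable from Hall: {Hall, r1, r2, r3, r4}.
Min-cut edges: Hall→Exit (3), r2→Exit (7), r4→Exit (11); capacity 3 + 7 + 11 = 21.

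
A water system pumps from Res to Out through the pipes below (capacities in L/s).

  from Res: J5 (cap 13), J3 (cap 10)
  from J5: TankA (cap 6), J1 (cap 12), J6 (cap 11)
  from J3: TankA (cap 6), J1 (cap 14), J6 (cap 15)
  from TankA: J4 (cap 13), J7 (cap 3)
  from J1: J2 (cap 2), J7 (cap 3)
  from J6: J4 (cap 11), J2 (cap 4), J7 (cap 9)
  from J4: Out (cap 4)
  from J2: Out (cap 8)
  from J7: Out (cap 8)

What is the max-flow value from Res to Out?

Augment Res→J5→TankA→J4→Out: bottleneck 4, flow now 4.
Augment Res→J5→TankA→J7→Out: bottleneck 2, flow now 6.
Augment Res→J5→J1→J2→Out: bottleneck 2, flow now 8.
Augment Res→J5→J1→J7→Out: bottleneck 3, flow now 11.
Augment Res→J5→J6→J2→Out: bottleneck 2, flow now 13.
Augment Res→J3→TankA→J7→Out: bottleneck 1, flow now 14.
Augment Res→J3→J6→J2→Out: bottleneck 2, flow now 16.
Augment Res→J3→J6→J7→Out: bottleneck 2, flow now 18.
No augmenting path remains; maximum flow = 18.
In the residual graph, reachable from Res: {Res, J5, J3, TankA, J1, J6, J4, J7}.
Min-cut edges: J1→J2 (2), J6→J2 (4), J4→Out (4), J7→Out (8); capacity 2 + 4 + 4 + 8 = 18.
This cut is saturated, so no flow can exceed 18.

18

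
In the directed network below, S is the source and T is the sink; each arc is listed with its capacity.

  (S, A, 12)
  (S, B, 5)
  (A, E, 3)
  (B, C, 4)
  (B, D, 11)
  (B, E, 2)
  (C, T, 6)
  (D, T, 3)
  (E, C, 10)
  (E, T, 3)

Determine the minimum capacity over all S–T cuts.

Augment S→A→E→T: bottleneck 3, flow now 3.
Augment S→B→C→T: bottleneck 4, flow now 7.
Augment S→B→D→T: bottleneck 1, flow now 8.
No augmenting path remains; maximum flow = 8.
By max-flow min-cut, the minimum cut capacity equals the max flow.
In the residual graph, reachable from S: {S, A}.
Min-cut edges: S→B (5), A→E (3); capacity 5 + 3 = 8.

8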